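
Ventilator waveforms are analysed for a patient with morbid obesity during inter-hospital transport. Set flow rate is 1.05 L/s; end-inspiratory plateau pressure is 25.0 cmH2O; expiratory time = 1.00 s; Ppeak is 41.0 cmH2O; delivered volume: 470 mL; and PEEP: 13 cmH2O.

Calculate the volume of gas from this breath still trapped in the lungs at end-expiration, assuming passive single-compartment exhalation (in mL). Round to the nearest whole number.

R = (PIP − Pplat)/V̇ = (41.0 − 25.0) / 1.05 = 16.0/1.05 = 15.238 cmH2O·s/L.
C = Vt/(Pplat − PEEP) = 470.0 / (25.0 − 13) = 470.0/12.0 = 39.167 mL/cmH2O.
τ = R × C = 15.238 × 0.03917 L/cmH2O = 0.5969 s.
Fraction remaining = e^(−Te/τ) = e^(−1.00/0.5969) = 0.1872.
Trapped volume = 470.0 × 0.1872 = 87.984 mL.

88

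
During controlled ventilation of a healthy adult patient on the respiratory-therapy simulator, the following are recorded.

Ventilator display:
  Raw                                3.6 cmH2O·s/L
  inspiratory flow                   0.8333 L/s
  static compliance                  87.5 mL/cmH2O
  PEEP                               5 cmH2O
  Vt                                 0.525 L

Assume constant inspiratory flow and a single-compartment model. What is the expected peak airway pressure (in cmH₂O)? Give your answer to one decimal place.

Equation of motion (constant flow): PIP = Vt/C + R·V̇ + PEEP.
PIP = 525/87.5 + 3.6×0.8333 + 5 = 6.0 + 3.0 + 5 = 14.0 cmH2O.

14.0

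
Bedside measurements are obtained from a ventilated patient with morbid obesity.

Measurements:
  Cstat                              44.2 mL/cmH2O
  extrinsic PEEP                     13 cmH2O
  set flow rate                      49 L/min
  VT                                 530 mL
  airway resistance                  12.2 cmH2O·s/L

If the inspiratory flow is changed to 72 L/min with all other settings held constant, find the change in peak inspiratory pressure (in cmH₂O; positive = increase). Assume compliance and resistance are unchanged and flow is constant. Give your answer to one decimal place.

Flow: 49 L/min ÷ 60 = 0.8167 L/s.
New flow: 72 L/min ÷ 60 = 1.2 L/s.
PIP = Vt/C + R·V̇ + PEEP (constant-flow equation of motion).
Only the resistive term changes: ΔPIP = R × ΔV̇ = 12.2 × (1.2 − 0.8167) = 12.2 × 0.3833 = 4.676 cmH2O.

4.7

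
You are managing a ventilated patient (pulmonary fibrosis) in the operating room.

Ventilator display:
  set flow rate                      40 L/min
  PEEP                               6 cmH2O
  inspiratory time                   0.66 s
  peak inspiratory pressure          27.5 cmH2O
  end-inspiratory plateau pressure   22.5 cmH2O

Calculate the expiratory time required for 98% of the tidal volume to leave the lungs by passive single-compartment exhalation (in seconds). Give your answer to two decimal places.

Flow: 40 L/min ÷ 60 = 0.6667 L/s.
Vt = flow × Ti = 0.6667 L/s × 0.66 s × 1000 mL/L = 440.02 mL.
R = (PIP − Pplat)/V̇ = (27.5 − 22.5) / 0.6667 = 5.0/0.6667 = 7.5 cmH2O·s/L.
C = Vt/(Pplat − PEEP) = 440.02 / (22.5 − 6) = 440.02/16.5 = 26.668 mL/cmH2O.
τ = R × C = 7.5 × 0.02667 L/cmH2O = 0.2 s.
t = −τ·ln(1 − 0.98) = −0.2·ln(0.02) = 0.7824 s.

0.78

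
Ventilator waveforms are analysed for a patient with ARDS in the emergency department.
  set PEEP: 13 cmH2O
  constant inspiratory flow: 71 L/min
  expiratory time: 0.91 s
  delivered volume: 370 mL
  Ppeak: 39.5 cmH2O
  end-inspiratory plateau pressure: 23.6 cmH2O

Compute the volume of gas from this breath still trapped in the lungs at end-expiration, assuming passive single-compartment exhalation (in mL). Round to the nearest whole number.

53

Flow: 71 L/min ÷ 60 = 1.1833 L/s.
R = (PIP − Pplat)/V̇ = (39.5 − 23.6) / 1.1833 = 15.9/1.1833 = 13.437 cmH2O·s/L.
C = Vt/(Pplat − PEEP) = 370.0 / (23.6 − 13) = 370.0/10.6 = 34.906 mL/cmH2O.
τ = R × C = 13.437 × 0.03491 L/cmH2O = 0.4691 s.
Fraction remaining = e^(−Te/τ) = e^(−0.91/0.4691) = 0.1437.
Trapped volume = 370.0 × 0.1437 = 53.169 mL.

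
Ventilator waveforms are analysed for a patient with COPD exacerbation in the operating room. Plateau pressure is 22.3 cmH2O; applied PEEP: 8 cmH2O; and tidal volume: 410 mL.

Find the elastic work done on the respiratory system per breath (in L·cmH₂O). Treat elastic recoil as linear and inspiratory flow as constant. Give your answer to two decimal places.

Elastic work ≈ ½ × (Pplat − PEEP) × Vt = 0.5 × (22.3 − 8) × 0.410 L = 0.5 × 14.3 × 0.410 = 2.932 L·cmH2O.

2.93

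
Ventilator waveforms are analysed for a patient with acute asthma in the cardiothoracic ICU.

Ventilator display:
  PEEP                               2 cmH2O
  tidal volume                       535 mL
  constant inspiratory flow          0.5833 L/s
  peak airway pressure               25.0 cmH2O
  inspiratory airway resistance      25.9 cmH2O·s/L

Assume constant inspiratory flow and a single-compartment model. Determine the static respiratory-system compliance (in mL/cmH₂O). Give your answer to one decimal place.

67.8

Equation of motion (constant flow): PIP = Vt/C + R·V̇ + PEEP.
Vt/C = PIP − R·V̇ − PEEP = 25.0 − 25.9×0.5833 − 2 = 25.0 − 15.107 − 2 = 7.893 cmH2O.
C = Vt / 7.893 = 535 / 7.893 = 67.782 mL/cmH2O.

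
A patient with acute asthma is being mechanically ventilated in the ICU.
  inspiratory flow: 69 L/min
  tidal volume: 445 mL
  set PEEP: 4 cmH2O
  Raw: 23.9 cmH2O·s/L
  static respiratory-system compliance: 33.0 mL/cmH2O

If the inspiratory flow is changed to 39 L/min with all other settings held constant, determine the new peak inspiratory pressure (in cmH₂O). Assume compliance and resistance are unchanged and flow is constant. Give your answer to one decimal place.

33.0

Flow: 69 L/min ÷ 60 = 1.15 L/s.
New flow: 39 L/min ÷ 60 = 0.65 L/s.
PIP = Vt/C + R·V̇ + PEEP (constant-flow equation of motion).
Only the resistive term changes: ΔPIP = R × ΔV̇ = 23.9 × (0.65 − 1.15) = 23.9 × -0.5 = -11.95 cmH2O.
Original PIP = 445/33.0 + 23.9×1.15 + 4 = 44.97 cmH2O; new PIP = 44.97 + (-11.95) = 33.02 cmH2O.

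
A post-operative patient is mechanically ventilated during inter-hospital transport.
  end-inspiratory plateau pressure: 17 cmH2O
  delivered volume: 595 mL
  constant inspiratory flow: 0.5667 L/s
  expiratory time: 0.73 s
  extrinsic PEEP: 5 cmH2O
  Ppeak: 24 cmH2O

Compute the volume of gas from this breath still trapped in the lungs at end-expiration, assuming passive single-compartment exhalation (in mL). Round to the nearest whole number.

181

R = (PIP − Pplat)/V̇ = (24 − 17) / 0.5667 = 7.0/0.5667 = 12.352 cmH2O·s/L.
C = Vt/(Pplat − PEEP) = 595.0 / (17 − 5) = 595.0/12.0 = 49.583 mL/cmH2O.
τ = R × C = 12.352 × 0.04958 L/cmH2O = 0.6124 s.
Fraction remaining = e^(−Te/τ) = e^(−0.73/0.6124) = 0.3036.
Trapped volume = 595.0 × 0.3036 = 180.64 mL.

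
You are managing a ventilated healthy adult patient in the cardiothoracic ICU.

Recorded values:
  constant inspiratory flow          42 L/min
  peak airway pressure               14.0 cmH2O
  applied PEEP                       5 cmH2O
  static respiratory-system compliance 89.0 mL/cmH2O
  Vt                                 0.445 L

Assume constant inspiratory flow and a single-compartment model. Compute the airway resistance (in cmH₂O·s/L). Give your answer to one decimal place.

5.7

Flow: 42 L/min ÷ 60 = 0.7 L/s.
Equation of motion (constant flow): PIP = Vt/C + R·V̇ + PEEP.
R·V̇ = PIP − Vt/C − PEEP = 14.0 − 445/89.0 − 5 = 14.0 − 5.0 − 5 = 4.0 cmH2O.
R = 4.0 / 0.7 = 5.714 cmH2O·s/L.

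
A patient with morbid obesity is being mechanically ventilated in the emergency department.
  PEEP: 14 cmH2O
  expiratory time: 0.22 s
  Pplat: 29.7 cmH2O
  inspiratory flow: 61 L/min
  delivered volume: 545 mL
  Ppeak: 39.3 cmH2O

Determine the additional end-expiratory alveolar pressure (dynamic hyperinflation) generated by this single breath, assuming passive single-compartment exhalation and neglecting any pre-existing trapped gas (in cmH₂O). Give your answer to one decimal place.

Flow: 61 L/min ÷ 60 = 1.0167 L/s.
R = (PIP − Pplat)/V̇ = (39.3 − 29.7) / 1.0167 = 9.6/1.0167 = 9.442 cmH2O·s/L.
C = Vt/(Pplat − PEEP) = 545.0 / (29.7 − 14) = 545.0/15.7 = 34.713 mL/cmH2O.
τ = R × C = 9.442 × 0.03471 L/cmH2O = 0.3277 s.
Fraction remaining = e^(−Te/τ) = e^(−0.22/0.3277) = 0.511; trapped volume = 545.0 × 0.511 = 278.5 mL.
Additional alveolar pressure from trapping ≈ V_trapped / C = 278.5 / 34.713 = 8.023 cmH2O.

8.0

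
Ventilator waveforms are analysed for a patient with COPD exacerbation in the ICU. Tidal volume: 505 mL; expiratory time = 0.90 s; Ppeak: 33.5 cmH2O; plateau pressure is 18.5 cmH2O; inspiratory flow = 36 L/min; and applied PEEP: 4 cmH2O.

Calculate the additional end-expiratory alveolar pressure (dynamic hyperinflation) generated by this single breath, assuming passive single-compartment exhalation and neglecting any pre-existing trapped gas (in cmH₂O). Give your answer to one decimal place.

Flow: 36 L/min ÷ 60 = 0.6 L/s.
R = (PIP − Pplat)/V̇ = (33.5 − 18.5) / 0.6 = 15.0/0.6 = 25.0 cmH2O·s/L.
C = Vt/(Pplat − PEEP) = 505.0 / (18.5 − 4) = 505.0/14.5 = 34.828 mL/cmH2O.
τ = R × C = 25.0 × 0.03483 L/cmH2O = 0.8708 s.
Fraction remaining = e^(−Te/τ) = e^(−0.90/0.8708) = 0.3557; trapped volume = 505.0 × 0.3557 = 179.63 mL.
Additional alveolar pressure from trapping ≈ V_trapped / C = 179.63 / 34.828 = 5.158 cmH2O.

5.2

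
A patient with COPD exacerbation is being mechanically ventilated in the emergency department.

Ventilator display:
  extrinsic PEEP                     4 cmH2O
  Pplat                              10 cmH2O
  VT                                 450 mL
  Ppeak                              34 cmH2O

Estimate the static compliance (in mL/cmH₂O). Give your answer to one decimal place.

75.0

Cstat = Vt / (Pplat − PEEP) = 450 / (10 − 4) = 450 / 6.0 = 75.0 mL/cmH2O.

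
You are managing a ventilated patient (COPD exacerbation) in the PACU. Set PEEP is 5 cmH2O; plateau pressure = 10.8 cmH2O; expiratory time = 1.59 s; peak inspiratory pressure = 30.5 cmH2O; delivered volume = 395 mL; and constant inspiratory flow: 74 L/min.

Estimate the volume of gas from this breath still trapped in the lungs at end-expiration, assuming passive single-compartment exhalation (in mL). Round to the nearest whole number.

92

Flow: 74 L/min ÷ 60 = 1.2333 L/s.
R = (PIP − Pplat)/V̇ = (30.5 − 10.8) / 1.2333 = 19.7/1.2333 = 15.973 cmH2O·s/L.
C = Vt/(Pplat − PEEP) = 395.0 / (10.8 − 5) = 395.0/5.8 = 68.103 mL/cmH2O.
τ = R × C = 15.973 × 0.0681 L/cmH2O = 1.088 s.
Fraction remaining = e^(−Te/τ) = e^(−1.59/1.088) = 0.2319.
Trapped volume = 395.0 × 0.2319 = 91.601 mL.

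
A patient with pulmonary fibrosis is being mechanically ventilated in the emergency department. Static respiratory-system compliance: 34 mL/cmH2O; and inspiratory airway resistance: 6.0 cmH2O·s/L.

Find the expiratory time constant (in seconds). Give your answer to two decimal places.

τ = R × C = 6.0 × 34 mL/cmH2O = 6.0 × 0.034 L/cmH2O = 0.204 s.

0.20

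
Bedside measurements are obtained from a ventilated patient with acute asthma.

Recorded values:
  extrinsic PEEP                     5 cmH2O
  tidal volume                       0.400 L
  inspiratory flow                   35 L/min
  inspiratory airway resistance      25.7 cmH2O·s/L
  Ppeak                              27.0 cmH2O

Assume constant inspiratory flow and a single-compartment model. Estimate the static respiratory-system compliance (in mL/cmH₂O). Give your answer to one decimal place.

57.1

Flow: 35 L/min ÷ 60 = 0.5833 L/s.
Equation of motion (constant flow): PIP = Vt/C + R·V̇ + PEEP.
Vt/C = PIP − R·V̇ − PEEP = 27.0 − 25.7×0.5833 − 5 = 27.0 − 14.991 − 5 = 7.009 cmH2O.
C = Vt / 7.009 = 400 / 7.009 = 57.069 mL/cmH2O.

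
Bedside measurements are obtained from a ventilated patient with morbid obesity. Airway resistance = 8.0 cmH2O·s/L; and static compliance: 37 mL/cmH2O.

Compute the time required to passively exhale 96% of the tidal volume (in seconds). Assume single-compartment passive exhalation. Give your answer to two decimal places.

τ = R × C = 8.0 × 37 mL/cmH2O = 8.0 × 0.037 L/cmH2O = 0.296 s.
Exhaled fraction f = 1 − e^(−t/τ) → t = −τ·ln(1 − f) = −0.296·ln(0.04) = 0.9528 s.

0.95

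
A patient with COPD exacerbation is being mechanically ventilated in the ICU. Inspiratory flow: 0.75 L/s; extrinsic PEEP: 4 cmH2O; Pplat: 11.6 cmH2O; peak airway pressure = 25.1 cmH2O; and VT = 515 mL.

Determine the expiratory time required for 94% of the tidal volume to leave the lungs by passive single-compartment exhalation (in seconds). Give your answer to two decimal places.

3.43

R = (PIP − Pplat)/V̇ = (25.1 − 11.6) / 0.75 = 13.5/0.75 = 18.0 cmH2O·s/L.
C = Vt/(Pplat − PEEP) = 515.0 / (11.6 − 4) = 515.0/7.6 = 67.763 mL/cmH2O.
τ = R × C = 18.0 × 0.06776 L/cmH2O = 1.22 s.
t = −τ·ln(1 − 0.94) = −1.22·ln(0.06) = 3.432 s.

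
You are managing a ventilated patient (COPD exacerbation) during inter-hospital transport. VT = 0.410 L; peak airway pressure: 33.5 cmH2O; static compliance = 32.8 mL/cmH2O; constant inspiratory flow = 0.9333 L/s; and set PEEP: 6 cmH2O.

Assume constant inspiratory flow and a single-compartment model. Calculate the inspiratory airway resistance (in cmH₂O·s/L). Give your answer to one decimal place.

Equation of motion (constant flow): PIP = Vt/C + R·V̇ + PEEP.
R·V̇ = PIP − Vt/C − PEEP = 33.5 − 410/32.8 − 6 = 33.5 − 12.5 − 6 = 15.0 cmH2O.
R = 15.0 / 0.9333 = 16.072 cmH2O·s/L.

16.1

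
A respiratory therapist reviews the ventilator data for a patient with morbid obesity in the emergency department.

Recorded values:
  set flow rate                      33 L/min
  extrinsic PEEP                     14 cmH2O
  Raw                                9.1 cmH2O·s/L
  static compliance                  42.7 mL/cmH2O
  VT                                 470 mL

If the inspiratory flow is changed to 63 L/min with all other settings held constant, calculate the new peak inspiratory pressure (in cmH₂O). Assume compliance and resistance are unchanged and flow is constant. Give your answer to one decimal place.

Flow: 33 L/min ÷ 60 = 0.55 L/s.
New flow: 63 L/min ÷ 60 = 1.05 L/s.
PIP = Vt/C + R·V̇ + PEEP (constant-flow equation of motion).
Only the resistive term changes: ΔPIP = R × ΔV̇ = 9.1 × (1.05 − 0.55) = 9.1 × 0.5 = 4.55 cmH2O.
Original PIP = 470/42.7 + 9.1×0.55 + 14 = 30.012 cmH2O; new PIP = 30.012 + (4.55) = 34.562 cmH2O.

34.6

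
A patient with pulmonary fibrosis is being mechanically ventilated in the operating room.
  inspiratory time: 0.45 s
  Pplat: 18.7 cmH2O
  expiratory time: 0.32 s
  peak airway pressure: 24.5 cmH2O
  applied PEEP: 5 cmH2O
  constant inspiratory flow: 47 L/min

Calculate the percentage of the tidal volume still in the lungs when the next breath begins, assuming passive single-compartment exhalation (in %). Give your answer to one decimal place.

Flow: 47 L/min ÷ 60 = 0.7833 L/s.
Vt = flow × Ti = 0.7833 L/s × 0.45 s × 1000 mL/L = 352.49 mL.
R = (PIP − Pplat)/V̇ = (24.5 − 18.7) / 0.7833 = 5.8/0.7833 = 7.405 cmH2O·s/L.
C = Vt/(Pplat − PEEP) = 352.49 / (18.7 − 5) = 352.49/13.7 = 25.729 mL/cmH2O.
τ = R × C = 7.405 × 0.02573 L/cmH2O = 0.1905 s.
Fraction remaining at end-expiration = e^(−Te/τ) = e^(−0.32/0.1905) = 0.1864 → 18.64%.

18.6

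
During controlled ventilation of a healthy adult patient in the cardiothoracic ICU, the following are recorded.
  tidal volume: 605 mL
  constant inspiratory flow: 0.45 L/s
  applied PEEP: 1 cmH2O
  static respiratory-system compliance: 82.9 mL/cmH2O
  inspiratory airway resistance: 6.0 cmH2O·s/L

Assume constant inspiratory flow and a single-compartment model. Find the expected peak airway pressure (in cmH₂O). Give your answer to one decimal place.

Equation of motion (constant flow): PIP = Vt/C + R·V̇ + PEEP.
PIP = 605/82.9 + 6.0×0.45 + 1 = 7.298 + 2.7 + 1 = 10.998 cmH2O.

11.0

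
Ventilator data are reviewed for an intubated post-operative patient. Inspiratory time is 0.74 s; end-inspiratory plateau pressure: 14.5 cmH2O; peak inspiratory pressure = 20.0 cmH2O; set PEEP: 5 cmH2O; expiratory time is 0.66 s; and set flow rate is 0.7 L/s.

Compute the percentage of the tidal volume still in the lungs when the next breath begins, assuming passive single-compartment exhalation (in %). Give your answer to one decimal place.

Vt = flow × Ti = 0.7 L/s × 0.74 s × 1000 mL/L = 518.0 mL.
R = (PIP − Pplat)/V̇ = (20.0 − 14.5) / 0.7 = 5.5/0.7 = 7.857 cmH2O·s/L.
C = Vt/(Pplat − PEEP) = 518.0 / (14.5 − 5) = 518.0/9.5 = 54.526 mL/cmH2O.
τ = R × C = 7.857 × 0.05453 L/cmH2O = 0.4284 s.
Fraction remaining at end-expiration = e^(−Te/τ) = e^(−0.66/0.4284) = 0.2142 → 21.42%.

21.4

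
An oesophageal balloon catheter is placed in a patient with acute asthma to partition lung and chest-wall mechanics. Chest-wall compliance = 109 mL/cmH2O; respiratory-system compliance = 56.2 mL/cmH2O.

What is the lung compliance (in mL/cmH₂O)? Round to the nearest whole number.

116

1/CL = 1/Crs − 1/Ccw.
1/CL = 1/56.2 − 1/109 = 0.008619.
CL = 116.02 mL/cmH2O.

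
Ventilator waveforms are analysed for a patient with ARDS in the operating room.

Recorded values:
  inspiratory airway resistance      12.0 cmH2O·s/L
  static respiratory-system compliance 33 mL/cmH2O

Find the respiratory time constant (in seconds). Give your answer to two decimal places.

0.40

τ = R × C = 12.0 × 33 mL/cmH2O = 12.0 × 0.033 L/cmH2O = 0.396 s.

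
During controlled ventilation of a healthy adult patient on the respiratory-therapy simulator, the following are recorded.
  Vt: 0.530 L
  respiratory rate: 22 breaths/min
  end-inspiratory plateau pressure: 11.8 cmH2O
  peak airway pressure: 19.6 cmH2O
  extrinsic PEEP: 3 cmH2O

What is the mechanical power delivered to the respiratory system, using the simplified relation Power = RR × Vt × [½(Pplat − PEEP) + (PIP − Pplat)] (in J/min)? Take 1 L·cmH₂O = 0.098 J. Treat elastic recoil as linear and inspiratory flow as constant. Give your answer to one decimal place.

13.9

Per-breath work = Vt × [½(Pplat−PEEP) + (PIP−Pplat)] = 0.530 × [0.5×8.8 + 7.8] = 0.530 × 12.2 = 6.466 L·cmH2O.
Power = 22 × 6.466 = 142.25 L·cmH2O/min.
× 0.098 J/(L·cmH2O) → 13.941 J/min.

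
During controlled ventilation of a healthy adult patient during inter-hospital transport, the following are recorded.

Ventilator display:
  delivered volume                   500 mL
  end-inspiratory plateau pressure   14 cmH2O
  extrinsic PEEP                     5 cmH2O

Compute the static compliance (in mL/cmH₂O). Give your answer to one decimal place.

55.6

Cstat = Vt / (Pplat − PEEP) = 500 / (14 − 5) = 500 / 9.0 = 55.556 mL/cmH2O.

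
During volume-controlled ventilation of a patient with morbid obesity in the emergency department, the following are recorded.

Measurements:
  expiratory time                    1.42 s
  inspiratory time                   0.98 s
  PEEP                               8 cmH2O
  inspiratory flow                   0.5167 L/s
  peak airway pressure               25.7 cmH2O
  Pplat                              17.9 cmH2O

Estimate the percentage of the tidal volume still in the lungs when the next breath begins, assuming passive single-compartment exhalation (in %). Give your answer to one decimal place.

Vt = flow × Ti = 0.5167 L/s × 0.98 s × 1000 mL/L = 506.37 mL.
R = (PIP − Pplat)/V̇ = (25.7 − 17.9) / 0.5167 = 7.8/0.5167 = 15.096 cmH2O·s/L.
C = Vt/(Pplat − PEEP) = 506.37 / (17.9 − 8) = 506.37/9.9 = 51.148 mL/cmH2O.
τ = R × C = 15.096 × 0.05115 L/cmH2O = 0.7722 s.
Fraction remaining at end-expiration = e^(−Te/τ) = e^(−1.42/0.7722) = 0.159 → 15.9%.

15.9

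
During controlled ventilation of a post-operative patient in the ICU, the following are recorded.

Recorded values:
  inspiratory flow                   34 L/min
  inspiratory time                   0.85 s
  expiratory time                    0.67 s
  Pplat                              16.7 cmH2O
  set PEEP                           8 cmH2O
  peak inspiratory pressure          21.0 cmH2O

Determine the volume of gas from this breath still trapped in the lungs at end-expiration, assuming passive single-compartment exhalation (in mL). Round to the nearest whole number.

98

Flow: 34 L/min ÷ 60 = 0.5667 L/s.
Vt = flow × Ti = 0.5667 L/s × 0.85 s × 1000 mL/L = 481.7 mL.
R = (PIP − Pplat)/V̇ = (21.0 − 16.7) / 0.5667 = 4.3/0.5667 = 7.588 cmH2O·s/L.
C = Vt/(Pplat − PEEP) = 481.7 / (16.7 − 8) = 481.7/8.7 = 55.368 mL/cmH2O.
τ = R × C = 7.588 × 0.05537 L/cmH2O = 0.4201 s.
Fraction remaining = e^(−Te/τ) = e^(−0.67/0.4201) = 0.2029.
Trapped volume = 481.7 × 0.2029 = 97.737 mL.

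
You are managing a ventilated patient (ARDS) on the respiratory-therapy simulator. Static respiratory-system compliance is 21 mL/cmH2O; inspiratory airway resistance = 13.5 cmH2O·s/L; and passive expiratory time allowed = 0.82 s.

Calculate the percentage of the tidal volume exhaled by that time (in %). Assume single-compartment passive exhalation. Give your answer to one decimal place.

94.5

τ = R × C = 13.5 × 21 mL/cmH2O = 13.5 × 0.021 L/cmH2O = 0.2835 s.
Passive exhalation: V(t)/V₀ = e^(−t/τ) = e^(−0.82/0.2835) = 0.05544.
Fraction exhaled = 1 − 0.05544 = 0.9446 → 94.46%.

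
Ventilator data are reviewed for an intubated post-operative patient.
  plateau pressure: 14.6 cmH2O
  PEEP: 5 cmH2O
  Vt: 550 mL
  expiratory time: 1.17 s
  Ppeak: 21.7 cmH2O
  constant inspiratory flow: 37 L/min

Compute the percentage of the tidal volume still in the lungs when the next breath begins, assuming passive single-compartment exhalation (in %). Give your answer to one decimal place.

Flow: 37 L/min ÷ 60 = 0.6167 L/s.
R = (PIP − Pplat)/V̇ = (21.7 − 14.6) / 0.6167 = 7.1/0.6167 = 11.513 cmH2O·s/L.
C = Vt/(Pplat − PEEP) = 550.0 / (14.6 − 5) = 550.0/9.6 = 57.292 mL/cmH2O.
τ = R × C = 11.513 × 0.05729 L/cmH2O = 0.6596 s.
Fraction remaining at end-expiration = e^(−Te/τ) = e^(−1.17/0.6596) = 0.1697 → 16.97%.

17.0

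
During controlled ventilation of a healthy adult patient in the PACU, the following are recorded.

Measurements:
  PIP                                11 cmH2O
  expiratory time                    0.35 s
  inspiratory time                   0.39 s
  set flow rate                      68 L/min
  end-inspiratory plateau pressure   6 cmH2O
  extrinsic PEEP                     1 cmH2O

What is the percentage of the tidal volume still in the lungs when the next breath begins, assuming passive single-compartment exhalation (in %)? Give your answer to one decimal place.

Flow: 68 L/min ÷ 60 = 1.1333 L/s.
Vt = flow × Ti = 1.1333 L/s × 0.39 s × 1000 mL/L = 441.99 mL.
R = (PIP − Pplat)/V̇ = (11 − 6) / 1.1333 = 5.0/1.1333 = 4.412 cmH2O·s/L.
C = Vt/(Pplat − PEEP) = 441.99 / (6 − 1) = 441.99/5.0 = 88.398 mL/cmH2O.
τ = R × C = 4.412 × 0.0884 L/cmH2O = 0.39 s.
Fraction remaining at end-expiration = e^(−Te/τ) = e^(−0.35/0.39) = 0.4076 → 40.76%.

40.8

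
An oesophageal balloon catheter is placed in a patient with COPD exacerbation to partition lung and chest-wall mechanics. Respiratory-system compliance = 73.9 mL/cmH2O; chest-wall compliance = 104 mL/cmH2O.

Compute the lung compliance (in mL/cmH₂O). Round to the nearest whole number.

1/CL = 1/Crs − 1/Ccw.
1/CL = 1/73.9 − 1/104 = 0.003916.
CL = 255.36 mL/cmH2O.

255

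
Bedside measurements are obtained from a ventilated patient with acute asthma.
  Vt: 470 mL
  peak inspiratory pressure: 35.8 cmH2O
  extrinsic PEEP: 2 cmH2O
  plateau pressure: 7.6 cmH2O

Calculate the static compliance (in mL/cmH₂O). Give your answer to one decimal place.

83.9

Cstat = Vt / (Pplat − PEEP) = 470 / (7.6 − 2) = 470 / 5.6 = 83.929 mL/cmH2O.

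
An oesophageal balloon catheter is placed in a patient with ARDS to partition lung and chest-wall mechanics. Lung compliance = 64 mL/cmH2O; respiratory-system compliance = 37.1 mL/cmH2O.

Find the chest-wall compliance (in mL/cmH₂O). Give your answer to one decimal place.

88.3

1/Ccw = 1/Crs − 1/CL.
1/Ccw = 1/37.1 − 1/64 = 0.01133.
Ccw = 88.261 mL/cmH2O.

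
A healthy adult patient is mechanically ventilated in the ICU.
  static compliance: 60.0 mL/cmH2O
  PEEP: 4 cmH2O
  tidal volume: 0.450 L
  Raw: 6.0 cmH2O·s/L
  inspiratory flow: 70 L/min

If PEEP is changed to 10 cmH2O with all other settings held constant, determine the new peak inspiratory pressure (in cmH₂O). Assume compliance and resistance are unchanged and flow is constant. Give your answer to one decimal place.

Flow: 70 L/min ÷ 60 = 1.1667 L/s.
PIP = Vt/C + R·V̇ + PEEP (constant-flow equation of motion).
Only the baseline term changes: ΔPIP = ΔPEEP = 10 − 4 = 6.0 cmH2O.
Original PIP = 450/60.0 + 6.0×1.1667 + 4 = 18.5 cmH2O; new PIP = 18.5 + (6.0) = 24.5 cmH2O.

24.5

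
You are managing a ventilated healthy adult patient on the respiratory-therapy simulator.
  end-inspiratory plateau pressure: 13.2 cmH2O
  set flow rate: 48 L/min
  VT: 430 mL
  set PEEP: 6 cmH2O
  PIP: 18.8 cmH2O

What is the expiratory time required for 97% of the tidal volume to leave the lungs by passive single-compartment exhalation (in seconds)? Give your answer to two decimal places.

Flow: 48 L/min ÷ 60 = 0.8 L/s.
R = (PIP − Pplat)/V̇ = (18.8 − 13.2) / 0.8 = 5.6/0.8 = 7.0 cmH2O·s/L.
C = Vt/(Pplat − PEEP) = 430.0 / (13.2 − 6) = 430.0/7.2 = 59.722 mL/cmH2O.
τ = R × C = 7.0 × 0.05972 L/cmH2O = 0.418 s.
t = −τ·ln(1 − 0.97) = −0.418·ln(0.03) = 1.466 s.

1.47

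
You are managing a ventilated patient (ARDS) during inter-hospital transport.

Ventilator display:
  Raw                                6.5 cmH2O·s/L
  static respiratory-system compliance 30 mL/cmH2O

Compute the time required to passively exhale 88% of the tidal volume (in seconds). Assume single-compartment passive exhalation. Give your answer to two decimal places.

τ = R × C = 6.5 × 30 mL/cmH2O = 6.5 × 0.030 L/cmH2O = 0.195 s.
Exhaled fraction f = 1 − e^(−t/τ) → t = −τ·ln(1 − f) = −0.195·ln(0.12) = 0.4135 s.

0.41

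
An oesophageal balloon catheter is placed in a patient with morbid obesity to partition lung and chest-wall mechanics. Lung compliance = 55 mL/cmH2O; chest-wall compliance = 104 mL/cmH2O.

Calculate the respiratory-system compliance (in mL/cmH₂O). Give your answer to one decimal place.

36.0

Lung and chest wall are elastances in series: 1/Crs = 1/CL + 1/Ccw.
1/Crs = 1/55 + 1/104 = 0.0278.
Crs = 35.971 mL/cmH2O.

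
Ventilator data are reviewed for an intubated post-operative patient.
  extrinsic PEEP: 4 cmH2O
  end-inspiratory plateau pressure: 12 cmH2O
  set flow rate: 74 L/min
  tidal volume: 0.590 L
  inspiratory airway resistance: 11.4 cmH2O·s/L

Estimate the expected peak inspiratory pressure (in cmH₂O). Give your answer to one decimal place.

26.1

Flow: 74 L/min ÷ 60 = 1.2333 L/s.
PIP = Pplat + Raw × flow = 12 + 11.4 × 1.2333 = 12 + 14.06 = 26.06 cmH2O.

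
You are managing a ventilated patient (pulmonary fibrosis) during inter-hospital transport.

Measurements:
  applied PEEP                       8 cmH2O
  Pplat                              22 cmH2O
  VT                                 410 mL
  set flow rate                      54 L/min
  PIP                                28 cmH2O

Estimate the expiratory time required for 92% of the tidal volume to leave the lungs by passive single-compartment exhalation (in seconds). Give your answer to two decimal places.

0.49

Flow: 54 L/min ÷ 60 = 0.9 L/s.
R = (PIP − Pplat)/V̇ = (28 − 22) / 0.9 = 6.0/0.9 = 6.667 cmH2O·s/L.
C = Vt/(Pplat − PEEP) = 410.0 / (22 − 8) = 410.0/14.0 = 29.286 mL/cmH2O.
τ = R × C = 6.667 × 0.02929 L/cmH2O = 0.1953 s.
t = −τ·ln(1 − 0.92) = −0.1953·ln(0.08) = 0.4933 s.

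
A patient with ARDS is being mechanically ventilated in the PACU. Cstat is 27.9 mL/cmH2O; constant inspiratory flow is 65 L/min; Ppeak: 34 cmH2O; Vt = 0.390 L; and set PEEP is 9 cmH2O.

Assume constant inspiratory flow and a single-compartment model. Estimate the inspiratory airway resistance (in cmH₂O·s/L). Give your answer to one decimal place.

10.2

Flow: 65 L/min ÷ 60 = 1.0833 L/s.
Equation of motion (constant flow): PIP = Vt/C + R·V̇ + PEEP.
R·V̇ = PIP − Vt/C − PEEP = 34 − 390/27.9 − 9 = 34 − 13.978 − 9 = 11.022 cmH2O.
R = 11.022 / 1.0833 = 10.174 cmH2O·s/L.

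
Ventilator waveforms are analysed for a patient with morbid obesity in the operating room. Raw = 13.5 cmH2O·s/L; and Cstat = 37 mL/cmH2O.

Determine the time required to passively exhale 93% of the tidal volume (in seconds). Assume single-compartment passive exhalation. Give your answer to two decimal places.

τ = R × C = 13.5 × 37 mL/cmH2O = 13.5 × 0.037 L/cmH2O = 0.4995 s.
Exhaled fraction f = 1 − e^(−t/τ) → t = −τ·ln(1 − f) = −0.4995·ln(0.07) = 1.328 s.

1.33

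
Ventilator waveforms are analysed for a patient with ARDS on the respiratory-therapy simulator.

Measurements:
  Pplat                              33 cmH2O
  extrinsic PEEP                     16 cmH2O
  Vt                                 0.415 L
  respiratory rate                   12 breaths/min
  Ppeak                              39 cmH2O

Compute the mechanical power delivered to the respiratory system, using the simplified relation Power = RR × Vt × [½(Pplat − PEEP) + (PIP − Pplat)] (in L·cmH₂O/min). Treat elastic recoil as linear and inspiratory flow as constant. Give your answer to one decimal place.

72.2

Per-breath work = Vt × [½(Pplat−PEEP) + (PIP−Pplat)] = 0.415 × [0.5×17.0 + 6.0] = 0.415 × 14.5 = 6.018 L·cmH2O.
Power = 12 × 6.018 = 72.216 L·cmH2O/min.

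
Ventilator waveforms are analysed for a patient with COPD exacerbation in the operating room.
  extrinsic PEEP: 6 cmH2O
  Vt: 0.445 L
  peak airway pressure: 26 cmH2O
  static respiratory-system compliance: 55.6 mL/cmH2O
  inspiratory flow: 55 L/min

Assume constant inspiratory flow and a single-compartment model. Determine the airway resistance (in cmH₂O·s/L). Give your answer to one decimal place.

13.1

Flow: 55 L/min ÷ 60 = 0.9167 L/s.
Equation of motion (constant flow): PIP = Vt/C + R·V̇ + PEEP.
R·V̇ = PIP − Vt/C − PEEP = 26 − 445/55.6 − 6 = 26 − 8.004 − 6 = 11.996 cmH2O.
R = 11.996 / 0.9167 = 13.086 cmH2O·s/L.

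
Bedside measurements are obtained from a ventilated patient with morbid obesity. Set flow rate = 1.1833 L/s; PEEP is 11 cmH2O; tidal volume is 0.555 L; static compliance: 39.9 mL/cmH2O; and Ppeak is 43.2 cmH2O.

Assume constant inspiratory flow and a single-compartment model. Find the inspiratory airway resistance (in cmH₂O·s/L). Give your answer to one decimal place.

15.5

Equation of motion (constant flow): PIP = Vt/C + R·V̇ + PEEP.
R·V̇ = PIP − Vt/C − PEEP = 43.2 − 555/39.9 − 11 = 43.2 − 13.91 − 11 = 18.29 cmH2O.
R = 18.29 / 1.1833 = 15.457 cmH2O·s/L.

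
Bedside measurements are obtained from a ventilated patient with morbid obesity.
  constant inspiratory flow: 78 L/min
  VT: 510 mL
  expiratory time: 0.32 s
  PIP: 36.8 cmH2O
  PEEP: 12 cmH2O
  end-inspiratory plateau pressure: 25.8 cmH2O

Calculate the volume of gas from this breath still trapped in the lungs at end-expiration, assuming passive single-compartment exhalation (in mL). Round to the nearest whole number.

Flow: 78 L/min ÷ 60 = 1.3 L/s.
R = (PIP − Pplat)/V̇ = (36.8 − 25.8) / 1.3 = 11.0/1.3 = 8.462 cmH2O·s/L.
C = Vt/(Pplat − PEEP) = 510.0 / (25.8 − 12) = 510.0/13.8 = 36.957 mL/cmH2O.
τ = R × C = 8.462 × 0.03696 L/cmH2O = 0.3128 s.
Fraction remaining = e^(−Te/τ) = e^(−0.32/0.3128) = 0.3595.
Trapped volume = 510.0 × 0.3595 = 183.35 mL.

183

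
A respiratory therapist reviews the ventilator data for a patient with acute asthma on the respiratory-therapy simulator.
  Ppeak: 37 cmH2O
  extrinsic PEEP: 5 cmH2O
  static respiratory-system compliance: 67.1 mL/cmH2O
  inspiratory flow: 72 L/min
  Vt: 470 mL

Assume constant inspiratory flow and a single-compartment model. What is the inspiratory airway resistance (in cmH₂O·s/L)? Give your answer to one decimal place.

20.8

Flow: 72 L/min ÷ 60 = 1.2 L/s.
Equation of motion (constant flow): PIP = Vt/C + R·V̇ + PEEP.
R·V̇ = PIP − Vt/C − PEEP = 37 − 470/67.1 − 5 = 37 − 7.004 − 5 = 24.996 cmH2O.
R = 24.996 / 1.2 = 20.83 cmH2O·s/L.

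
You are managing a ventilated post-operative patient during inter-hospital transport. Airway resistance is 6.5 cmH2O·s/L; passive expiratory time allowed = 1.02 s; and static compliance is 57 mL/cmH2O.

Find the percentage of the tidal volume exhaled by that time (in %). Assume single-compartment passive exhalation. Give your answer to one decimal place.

τ = R × C = 6.5 × 57 mL/cmH2O = 6.5 × 0.057 L/cmH2O = 0.3705 s.
Passive exhalation: V(t)/V₀ = e^(−t/τ) = e^(−1.02/0.3705) = 0.06373.
Fraction exhaled = 1 − 0.06373 = 0.9363 → 93.63%.

93.6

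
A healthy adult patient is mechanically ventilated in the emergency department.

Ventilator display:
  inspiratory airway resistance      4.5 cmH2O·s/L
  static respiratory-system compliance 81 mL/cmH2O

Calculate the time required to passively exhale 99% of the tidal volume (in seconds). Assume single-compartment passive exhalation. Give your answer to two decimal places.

τ = R × C = 4.5 × 81 mL/cmH2O = 4.5 × 0.081 L/cmH2O = 0.3645 s.
Exhaled fraction f = 1 − e^(−t/τ) → t = −τ·ln(1 − f) = −0.3645·ln(0.01) = 1.679 s.

1.68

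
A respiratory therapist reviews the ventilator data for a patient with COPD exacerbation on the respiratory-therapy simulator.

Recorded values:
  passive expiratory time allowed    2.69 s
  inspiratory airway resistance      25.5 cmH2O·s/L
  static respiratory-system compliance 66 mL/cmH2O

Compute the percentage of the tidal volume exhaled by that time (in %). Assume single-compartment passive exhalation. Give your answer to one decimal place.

79.8

τ = R × C = 25.5 × 66 mL/cmH2O = 25.5 × 0.066 L/cmH2O = 1.683 s.
Passive exhalation: V(t)/V₀ = e^(−t/τ) = e^(−2.69/1.683) = 0.2022.
Fraction exhaled = 1 − 0.2022 = 0.7978 → 79.78%.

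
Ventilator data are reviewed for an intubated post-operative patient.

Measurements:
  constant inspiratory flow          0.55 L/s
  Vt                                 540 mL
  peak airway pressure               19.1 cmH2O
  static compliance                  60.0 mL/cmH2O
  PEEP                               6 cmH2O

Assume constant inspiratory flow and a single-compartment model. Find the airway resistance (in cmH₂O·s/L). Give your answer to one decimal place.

Equation of motion (constant flow): PIP = Vt/C + R·V̇ + PEEP.
R·V̇ = PIP − Vt/C − PEEP = 19.1 − 540/60.0 − 6 = 19.1 − 9.0 − 6 = 4.1 cmH2O.
R = 4.1 / 0.55 = 7.455 cmH2O·s/L.

7.5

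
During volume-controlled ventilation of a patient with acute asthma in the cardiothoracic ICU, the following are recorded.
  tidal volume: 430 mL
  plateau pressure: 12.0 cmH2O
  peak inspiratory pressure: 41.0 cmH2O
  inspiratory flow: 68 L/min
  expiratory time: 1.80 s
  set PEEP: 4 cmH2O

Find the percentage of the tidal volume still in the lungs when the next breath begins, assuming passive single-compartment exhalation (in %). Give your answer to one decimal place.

Flow: 68 L/min ÷ 60 = 1.1333 L/s.
R = (PIP − Pplat)/V̇ = (41.0 − 12.0) / 1.1333 = 29.0/1.1333 = 25.589 cmH2O·s/L.
C = Vt/(Pplat − PEEP) = 430.0 / (12.0 − 4) = 430.0/8.0 = 53.75 mL/cmH2O.
τ = R × C = 25.589 × 0.05375 L/cmH2O = 1.375 s.
Fraction remaining at end-expiration = e^(−Te/τ) = e^(−1.80/1.375) = 0.2701 → 27.01%.

27.0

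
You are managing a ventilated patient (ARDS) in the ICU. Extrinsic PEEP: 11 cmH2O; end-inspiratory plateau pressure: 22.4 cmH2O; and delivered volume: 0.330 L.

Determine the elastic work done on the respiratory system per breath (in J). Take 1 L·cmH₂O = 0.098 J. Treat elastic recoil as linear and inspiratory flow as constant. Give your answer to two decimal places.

0.18

Elastic work ≈ ½ × (Pplat − PEEP) × Vt = 0.5 × (22.4 − 11) × 0.330 L = 0.5 × 11.4 × 0.330 = 1.881 L·cmH2O.
× 0.098 J/(L·cmH2O) → 0.1843 J.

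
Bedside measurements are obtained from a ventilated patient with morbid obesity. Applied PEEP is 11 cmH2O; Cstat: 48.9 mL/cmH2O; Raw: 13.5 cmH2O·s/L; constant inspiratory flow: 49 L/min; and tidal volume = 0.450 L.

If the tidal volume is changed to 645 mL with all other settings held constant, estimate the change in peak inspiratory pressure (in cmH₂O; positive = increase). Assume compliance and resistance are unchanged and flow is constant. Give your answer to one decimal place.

4.0

PIP = Vt/C + R·V̇ + PEEP (constant-flow equation of motion).
Only the elastic term changes: ΔPIP = ΔVt / C = (645 − 450) / 48.9 = 3.988 cmH2O.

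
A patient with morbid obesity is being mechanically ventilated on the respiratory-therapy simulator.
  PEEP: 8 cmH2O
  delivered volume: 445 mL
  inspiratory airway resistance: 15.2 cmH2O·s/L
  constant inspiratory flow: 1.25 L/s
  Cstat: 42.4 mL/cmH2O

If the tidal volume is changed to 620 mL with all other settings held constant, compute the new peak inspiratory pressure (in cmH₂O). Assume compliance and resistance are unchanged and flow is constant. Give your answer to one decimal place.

41.6

PIP = Vt/C + R·V̇ + PEEP (constant-flow equation of motion).
Only the elastic term changes: ΔPIP = ΔVt / C = (620 − 445) / 42.4 = 4.127 cmH2O.
Original PIP = 445/42.4 + 15.2×1.25 + 8 = 37.495 cmH2O; new PIP = 37.495 + (4.127) = 41.622 cmH2O.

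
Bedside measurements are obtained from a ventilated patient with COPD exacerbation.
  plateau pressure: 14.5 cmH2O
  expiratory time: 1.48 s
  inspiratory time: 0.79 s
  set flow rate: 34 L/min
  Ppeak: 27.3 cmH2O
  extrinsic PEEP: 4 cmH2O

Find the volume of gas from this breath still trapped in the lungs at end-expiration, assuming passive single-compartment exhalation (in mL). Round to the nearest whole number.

Flow: 34 L/min ÷ 60 = 0.5667 L/s.
Vt = flow × Ti = 0.5667 L/s × 0.79 s × 1000 mL/L = 447.69 mL.
R = (PIP − Pplat)/V̇ = (27.3 − 14.5) / 0.5667 = 12.8/0.5667 = 22.587 cmH2O·s/L.
C = Vt/(Pplat − PEEP) = 447.69 / (14.5 − 4) = 447.69/10.5 = 42.637 mL/cmH2O.
τ = R × C = 22.587 × 0.04264 L/cmH2O = 0.9631 s.
Fraction remaining = e^(−Te/τ) = e^(−1.48/0.9631) = 0.2151.
Trapped volume = 447.69 × 0.2151 = 96.298 mL.

96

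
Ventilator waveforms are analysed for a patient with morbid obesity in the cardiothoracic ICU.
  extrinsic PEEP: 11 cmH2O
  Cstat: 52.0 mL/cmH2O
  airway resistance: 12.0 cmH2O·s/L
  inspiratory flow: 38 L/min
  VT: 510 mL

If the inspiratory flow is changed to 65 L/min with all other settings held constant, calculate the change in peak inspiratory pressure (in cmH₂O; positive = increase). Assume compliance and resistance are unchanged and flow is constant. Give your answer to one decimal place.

Flow: 38 L/min ÷ 60 = 0.6333 L/s.
New flow: 65 L/min ÷ 60 = 1.0833 L/s.
PIP = Vt/C + R·V̇ + PEEP (constant-flow equation of motion).
Only the resistive term changes: ΔPIP = R × ΔV̇ = 12.0 × (1.0833 − 0.6333) = 12.0 × 0.45 = 5.4 cmH2O.

5.4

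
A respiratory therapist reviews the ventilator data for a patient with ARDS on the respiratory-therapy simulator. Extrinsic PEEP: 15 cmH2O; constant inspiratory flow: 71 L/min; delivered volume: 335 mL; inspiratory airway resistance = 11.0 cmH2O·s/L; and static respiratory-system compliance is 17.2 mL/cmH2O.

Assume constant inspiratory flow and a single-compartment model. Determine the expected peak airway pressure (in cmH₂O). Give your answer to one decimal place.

Flow: 71 L/min ÷ 60 = 1.1833 L/s.
Equation of motion (constant flow): PIP = Vt/C + R·V̇ + PEEP.
PIP = 335/17.2 + 11.0×1.1833 + 15 = 19.477 + 13.016 + 15 = 47.493 cmH2O.

47.5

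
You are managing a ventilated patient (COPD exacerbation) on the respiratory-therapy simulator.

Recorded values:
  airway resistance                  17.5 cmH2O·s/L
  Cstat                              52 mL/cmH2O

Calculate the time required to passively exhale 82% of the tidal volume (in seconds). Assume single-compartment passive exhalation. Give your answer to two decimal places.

1.56

τ = R × C = 17.5 × 52 mL/cmH2O = 17.5 × 0.052 L/cmH2O = 0.91 s.
Exhaled fraction f = 1 − e^(−t/τ) → t = −τ·ln(1 − f) = −0.91·ln(0.18) = 1.56 s.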